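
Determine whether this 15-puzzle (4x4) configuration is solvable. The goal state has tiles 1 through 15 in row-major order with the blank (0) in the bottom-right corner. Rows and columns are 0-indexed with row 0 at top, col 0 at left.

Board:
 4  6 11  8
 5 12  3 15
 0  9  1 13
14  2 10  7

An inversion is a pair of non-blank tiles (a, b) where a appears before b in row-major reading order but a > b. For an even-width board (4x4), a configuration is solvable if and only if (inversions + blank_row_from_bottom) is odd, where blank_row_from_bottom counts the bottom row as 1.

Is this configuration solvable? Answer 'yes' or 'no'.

Inversions: 48
Blank is in row 2 (0-indexed from top), which is row 2 counting from the bottom (bottom = 1).
48 + 2 = 50, which is even, so the puzzle is not solvable.

Answer: no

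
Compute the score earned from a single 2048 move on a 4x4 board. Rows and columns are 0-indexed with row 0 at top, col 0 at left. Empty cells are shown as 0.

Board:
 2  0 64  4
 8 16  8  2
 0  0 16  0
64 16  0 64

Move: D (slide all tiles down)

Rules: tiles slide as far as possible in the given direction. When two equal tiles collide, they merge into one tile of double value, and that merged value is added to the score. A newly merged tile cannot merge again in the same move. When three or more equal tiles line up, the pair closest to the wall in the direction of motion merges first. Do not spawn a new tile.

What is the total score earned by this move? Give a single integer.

Answer: 32

Derivation:
Slide down:
col 0: [2, 8, 0, 64] -> [0, 2, 8, 64]  score +0 (running 0)
col 1: [0, 16, 0, 16] -> [0, 0, 0, 32]  score +32 (running 32)
col 2: [64, 8, 16, 0] -> [0, 64, 8, 16]  score +0 (running 32)
col 3: [4, 2, 0, 64] -> [0, 4, 2, 64]  score +0 (running 32)
Board after move:
 0  0  0  0
 2  0 64  4
 8  0  8  2
64 32 16 64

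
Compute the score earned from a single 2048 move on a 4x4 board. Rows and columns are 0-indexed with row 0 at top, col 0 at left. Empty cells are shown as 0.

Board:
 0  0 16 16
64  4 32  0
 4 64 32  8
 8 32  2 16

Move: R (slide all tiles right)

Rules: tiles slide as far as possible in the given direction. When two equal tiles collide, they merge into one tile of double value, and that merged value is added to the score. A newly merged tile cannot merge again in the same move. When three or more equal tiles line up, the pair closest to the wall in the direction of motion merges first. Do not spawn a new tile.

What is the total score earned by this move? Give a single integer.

Slide right:
row 0: [0, 0, 16, 16] -> [0, 0, 0, 32]  score +32 (running 32)
row 1: [64, 4, 32, 0] -> [0, 64, 4, 32]  score +0 (running 32)
row 2: [4, 64, 32, 8] -> [4, 64, 32, 8]  score +0 (running 32)
row 3: [8, 32, 2, 16] -> [8, 32, 2, 16]  score +0 (running 32)
Board after move:
 0  0  0 32
 0 64  4 32
 4 64 32  8
 8 32  2 16

Answer: 32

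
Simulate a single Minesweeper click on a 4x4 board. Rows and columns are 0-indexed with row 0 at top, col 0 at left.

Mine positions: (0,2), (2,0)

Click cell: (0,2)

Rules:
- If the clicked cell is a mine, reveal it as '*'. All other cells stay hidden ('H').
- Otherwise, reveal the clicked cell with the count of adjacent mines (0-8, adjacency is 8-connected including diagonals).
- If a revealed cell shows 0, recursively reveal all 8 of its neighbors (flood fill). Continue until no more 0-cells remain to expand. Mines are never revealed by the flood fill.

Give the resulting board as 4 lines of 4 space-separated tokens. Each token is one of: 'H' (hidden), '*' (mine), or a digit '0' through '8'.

H H * H
H H H H
H H H H
H H H H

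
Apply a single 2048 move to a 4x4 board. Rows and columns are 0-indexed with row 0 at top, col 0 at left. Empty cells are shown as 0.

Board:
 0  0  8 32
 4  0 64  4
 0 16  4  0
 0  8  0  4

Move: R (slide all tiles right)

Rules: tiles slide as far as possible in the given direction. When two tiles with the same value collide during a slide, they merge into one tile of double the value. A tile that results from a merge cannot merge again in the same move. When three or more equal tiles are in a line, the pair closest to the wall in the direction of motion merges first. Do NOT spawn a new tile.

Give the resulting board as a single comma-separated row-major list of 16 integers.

Slide right:
row 0: [0, 0, 8, 32] -> [0, 0, 8, 32]
row 1: [4, 0, 64, 4] -> [0, 4, 64, 4]
row 2: [0, 16, 4, 0] -> [0, 0, 16, 4]
row 3: [0, 8, 0, 4] -> [0, 0, 8, 4]

Answer: 0, 0, 8, 32, 0, 4, 64, 4, 0, 0, 16, 4, 0, 0, 8, 4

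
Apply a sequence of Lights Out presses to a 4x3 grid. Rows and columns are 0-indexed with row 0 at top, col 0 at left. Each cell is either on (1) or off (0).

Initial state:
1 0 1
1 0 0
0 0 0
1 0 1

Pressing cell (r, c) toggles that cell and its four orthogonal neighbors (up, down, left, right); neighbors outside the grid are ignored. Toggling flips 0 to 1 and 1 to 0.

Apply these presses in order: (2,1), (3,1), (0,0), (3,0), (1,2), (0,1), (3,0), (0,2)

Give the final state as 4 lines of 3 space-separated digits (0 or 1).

Answer: 1 1 0
0 1 0
1 0 0
0 0 0

Derivation:
After press 1 at (2,1):
1 0 1
1 1 0
1 1 1
1 1 1

After press 2 at (3,1):
1 0 1
1 1 0
1 0 1
0 0 0

After press 3 at (0,0):
0 1 1
0 1 0
1 0 1
0 0 0

After press 4 at (3,0):
0 1 1
0 1 0
0 0 1
1 1 0

After press 5 at (1,2):
0 1 0
0 0 1
0 0 0
1 1 0

After press 6 at (0,1):
1 0 1
0 1 1
0 0 0
1 1 0

After press 7 at (3,0):
1 0 1
0 1 1
1 0 0
0 0 0

After press 8 at (0,2):
1 1 0
0 1 0
1 0 0
0 0 0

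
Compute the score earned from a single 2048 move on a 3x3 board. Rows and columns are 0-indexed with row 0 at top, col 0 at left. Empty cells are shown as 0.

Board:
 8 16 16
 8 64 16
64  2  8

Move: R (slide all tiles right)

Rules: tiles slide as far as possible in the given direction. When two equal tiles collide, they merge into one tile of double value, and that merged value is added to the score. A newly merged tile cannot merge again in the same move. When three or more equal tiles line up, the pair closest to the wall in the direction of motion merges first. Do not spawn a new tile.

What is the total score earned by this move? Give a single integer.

Answer: 32

Derivation:
Slide right:
row 0: [8, 16, 16] -> [0, 8, 32]  score +32 (running 32)
row 1: [8, 64, 16] -> [8, 64, 16]  score +0 (running 32)
row 2: [64, 2, 8] -> [64, 2, 8]  score +0 (running 32)
Board after move:
 0  8 32
 8 64 16
64  2  8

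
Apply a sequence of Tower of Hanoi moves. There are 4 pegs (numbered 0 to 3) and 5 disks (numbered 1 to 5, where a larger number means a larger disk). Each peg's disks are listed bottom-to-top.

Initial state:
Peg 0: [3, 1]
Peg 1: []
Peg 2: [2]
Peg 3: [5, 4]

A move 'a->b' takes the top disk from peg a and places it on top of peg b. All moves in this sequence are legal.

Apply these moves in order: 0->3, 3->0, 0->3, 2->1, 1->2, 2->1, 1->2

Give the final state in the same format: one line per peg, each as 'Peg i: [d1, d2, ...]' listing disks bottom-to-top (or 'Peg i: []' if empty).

After move 1 (0->3):
Peg 0: [3]
Peg 1: []
Peg 2: [2]
Peg 3: [5, 4, 1]

After move 2 (3->0):
Peg 0: [3, 1]
Peg 1: []
Peg 2: [2]
Peg 3: [5, 4]

After move 3 (0->3):
Peg 0: [3]
Peg 1: []
Peg 2: [2]
Peg 3: [5, 4, 1]

After move 4 (2->1):
Peg 0: [3]
Peg 1: [2]
Peg 2: []
Peg 3: [5, 4, 1]

After move 5 (1->2):
Peg 0: [3]
Peg 1: []
Peg 2: [2]
Peg 3: [5, 4, 1]

After move 6 (2->1):
Peg 0: [3]
Peg 1: [2]
Peg 2: []
Peg 3: [5, 4, 1]

After move 7 (1->2):
Peg 0: [3]
Peg 1: []
Peg 2: [2]
Peg 3: [5, 4, 1]

Answer: Peg 0: [3]
Peg 1: []
Peg 2: [2]
Peg 3: [5, 4, 1]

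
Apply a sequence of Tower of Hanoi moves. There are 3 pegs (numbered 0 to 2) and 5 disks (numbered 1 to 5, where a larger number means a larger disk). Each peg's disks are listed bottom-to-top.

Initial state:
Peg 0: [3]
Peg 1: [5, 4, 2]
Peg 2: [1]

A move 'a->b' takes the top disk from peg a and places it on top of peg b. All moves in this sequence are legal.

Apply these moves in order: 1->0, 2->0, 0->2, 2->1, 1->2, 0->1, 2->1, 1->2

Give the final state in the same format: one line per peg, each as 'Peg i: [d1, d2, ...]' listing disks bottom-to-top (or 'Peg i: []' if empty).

After move 1 (1->0):
Peg 0: [3, 2]
Peg 1: [5, 4]
Peg 2: [1]

After move 2 (2->0):
Peg 0: [3, 2, 1]
Peg 1: [5, 4]
Peg 2: []

After move 3 (0->2):
Peg 0: [3, 2]
Peg 1: [5, 4]
Peg 2: [1]

After move 4 (2->1):
Peg 0: [3, 2]
Peg 1: [5, 4, 1]
Peg 2: []

After move 5 (1->2):
Peg 0: [3, 2]
Peg 1: [5, 4]
Peg 2: [1]

After move 6 (0->1):
Peg 0: [3]
Peg 1: [5, 4, 2]
Peg 2: [1]

After move 7 (2->1):
Peg 0: [3]
Peg 1: [5, 4, 2, 1]
Peg 2: []

After move 8 (1->2):
Peg 0: [3]
Peg 1: [5, 4, 2]
Peg 2: [1]

Answer: Peg 0: [3]
Peg 1: [5, 4, 2]
Peg 2: [1]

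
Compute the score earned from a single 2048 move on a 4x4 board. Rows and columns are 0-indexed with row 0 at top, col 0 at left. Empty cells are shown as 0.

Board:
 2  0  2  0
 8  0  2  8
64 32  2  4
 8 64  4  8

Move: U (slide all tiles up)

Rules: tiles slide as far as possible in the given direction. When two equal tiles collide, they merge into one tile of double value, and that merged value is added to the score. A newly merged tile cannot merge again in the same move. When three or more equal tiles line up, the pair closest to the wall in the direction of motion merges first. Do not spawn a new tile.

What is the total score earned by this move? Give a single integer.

Answer: 4

Derivation:
Slide up:
col 0: [2, 8, 64, 8] -> [2, 8, 64, 8]  score +0 (running 0)
col 1: [0, 0, 32, 64] -> [32, 64, 0, 0]  score +0 (running 0)
col 2: [2, 2, 2, 4] -> [4, 2, 4, 0]  score +4 (running 4)
col 3: [0, 8, 4, 8] -> [8, 4, 8, 0]  score +0 (running 4)
Board after move:
 2 32  4  8
 8 64  2  4
64  0  4  8
 8  0  0  0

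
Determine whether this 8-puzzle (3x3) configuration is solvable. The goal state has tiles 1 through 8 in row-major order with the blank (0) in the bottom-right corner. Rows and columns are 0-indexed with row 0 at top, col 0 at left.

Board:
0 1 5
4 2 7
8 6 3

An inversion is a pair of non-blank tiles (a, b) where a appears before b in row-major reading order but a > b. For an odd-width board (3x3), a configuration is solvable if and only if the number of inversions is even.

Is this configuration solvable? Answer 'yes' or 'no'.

Answer: yes

Derivation:
Inversions (pairs i<j in row-major order where tile[i] > tile[j] > 0): 10
10 is even, so the puzzle is solvable.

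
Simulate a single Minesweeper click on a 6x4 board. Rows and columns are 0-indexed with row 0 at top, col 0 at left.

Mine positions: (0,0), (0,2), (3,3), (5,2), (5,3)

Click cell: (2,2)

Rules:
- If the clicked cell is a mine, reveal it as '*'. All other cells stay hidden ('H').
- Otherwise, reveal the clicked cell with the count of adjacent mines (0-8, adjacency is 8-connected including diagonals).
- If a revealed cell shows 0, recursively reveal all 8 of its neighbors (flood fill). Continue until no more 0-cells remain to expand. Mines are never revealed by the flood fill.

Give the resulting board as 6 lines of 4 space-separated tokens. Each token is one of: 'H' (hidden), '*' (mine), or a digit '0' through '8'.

H H H H
H H H H
H H 1 H
H H H H
H H H H
H H H H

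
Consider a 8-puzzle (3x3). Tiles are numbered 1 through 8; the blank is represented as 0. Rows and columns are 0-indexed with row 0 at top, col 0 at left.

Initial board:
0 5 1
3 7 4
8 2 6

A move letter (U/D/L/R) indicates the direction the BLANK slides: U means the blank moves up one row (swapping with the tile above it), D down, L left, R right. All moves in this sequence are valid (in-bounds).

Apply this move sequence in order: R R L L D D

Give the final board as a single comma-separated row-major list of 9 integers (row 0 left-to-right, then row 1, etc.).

After move 1 (R):
5 0 1
3 7 4
8 2 6

After move 2 (R):
5 1 0
3 7 4
8 2 6

After move 3 (L):
5 0 1
3 7 4
8 2 6

After move 4 (L):
0 5 1
3 7 4
8 2 6

After move 5 (D):
3 5 1
0 7 4
8 2 6

After move 6 (D):
3 5 1
8 7 4
0 2 6

Answer: 3, 5, 1, 8, 7, 4, 0, 2, 6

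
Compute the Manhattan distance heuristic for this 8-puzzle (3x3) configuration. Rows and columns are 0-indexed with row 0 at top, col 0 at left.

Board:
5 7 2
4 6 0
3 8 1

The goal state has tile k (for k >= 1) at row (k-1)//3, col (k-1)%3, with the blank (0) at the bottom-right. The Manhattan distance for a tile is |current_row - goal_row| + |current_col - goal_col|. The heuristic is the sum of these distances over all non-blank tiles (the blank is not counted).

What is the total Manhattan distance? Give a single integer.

Answer: 15

Derivation:
Tile 5: at (0,0), goal (1,1), distance |0-1|+|0-1| = 2
Tile 7: at (0,1), goal (2,0), distance |0-2|+|1-0| = 3
Tile 2: at (0,2), goal (0,1), distance |0-0|+|2-1| = 1
Tile 4: at (1,0), goal (1,0), distance |1-1|+|0-0| = 0
Tile 6: at (1,1), goal (1,2), distance |1-1|+|1-2| = 1
Tile 3: at (2,0), goal (0,2), distance |2-0|+|0-2| = 4
Tile 8: at (2,1), goal (2,1), distance |2-2|+|1-1| = 0
Tile 1: at (2,2), goal (0,0), distance |2-0|+|2-0| = 4
Sum: 2 + 3 + 1 + 0 + 1 + 4 + 0 + 4 = 15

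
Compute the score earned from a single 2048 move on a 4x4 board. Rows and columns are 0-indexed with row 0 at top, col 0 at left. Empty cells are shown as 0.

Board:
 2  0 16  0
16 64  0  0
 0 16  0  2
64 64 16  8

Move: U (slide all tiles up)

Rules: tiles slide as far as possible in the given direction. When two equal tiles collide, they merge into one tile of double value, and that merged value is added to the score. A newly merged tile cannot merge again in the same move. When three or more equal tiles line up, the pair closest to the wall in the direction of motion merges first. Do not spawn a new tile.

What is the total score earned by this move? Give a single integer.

Slide up:
col 0: [2, 16, 0, 64] -> [2, 16, 64, 0]  score +0 (running 0)
col 1: [0, 64, 16, 64] -> [64, 16, 64, 0]  score +0 (running 0)
col 2: [16, 0, 0, 16] -> [32, 0, 0, 0]  score +32 (running 32)
col 3: [0, 0, 2, 8] -> [2, 8, 0, 0]  score +0 (running 32)
Board after move:
 2 64 32  2
16 16  0  8
64 64  0  0
 0  0  0  0

Answer: 32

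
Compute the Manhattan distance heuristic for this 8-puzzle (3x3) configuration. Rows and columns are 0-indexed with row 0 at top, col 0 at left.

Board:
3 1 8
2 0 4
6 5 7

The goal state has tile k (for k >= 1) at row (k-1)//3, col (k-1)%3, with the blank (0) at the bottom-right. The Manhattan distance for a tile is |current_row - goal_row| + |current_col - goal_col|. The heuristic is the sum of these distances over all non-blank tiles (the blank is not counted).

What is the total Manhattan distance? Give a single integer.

Answer: 16

Derivation:
Tile 3: (0,0)->(0,2) = 2
Tile 1: (0,1)->(0,0) = 1
Tile 8: (0,2)->(2,1) = 3
Tile 2: (1,0)->(0,1) = 2
Tile 4: (1,2)->(1,0) = 2
Tile 6: (2,0)->(1,2) = 3
Tile 5: (2,1)->(1,1) = 1
Tile 7: (2,2)->(2,0) = 2
Sum: 2 + 1 + 3 + 2 + 2 + 3 + 1 + 2 = 16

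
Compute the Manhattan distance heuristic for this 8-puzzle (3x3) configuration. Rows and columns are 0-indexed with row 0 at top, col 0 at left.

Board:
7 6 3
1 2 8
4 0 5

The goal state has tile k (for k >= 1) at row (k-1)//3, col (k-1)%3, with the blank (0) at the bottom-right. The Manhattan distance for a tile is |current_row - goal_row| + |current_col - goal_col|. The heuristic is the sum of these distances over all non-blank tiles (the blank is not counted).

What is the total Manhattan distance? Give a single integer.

Answer: 11

Derivation:
Tile 7: (0,0)->(2,0) = 2
Tile 6: (0,1)->(1,2) = 2
Tile 3: (0,2)->(0,2) = 0
Tile 1: (1,0)->(0,0) = 1
Tile 2: (1,1)->(0,1) = 1
Tile 8: (1,2)->(2,1) = 2
Tile 4: (2,0)->(1,0) = 1
Tile 5: (2,2)->(1,1) = 2
Sum: 2 + 2 + 0 + 1 + 1 + 2 + 1 + 2 = 11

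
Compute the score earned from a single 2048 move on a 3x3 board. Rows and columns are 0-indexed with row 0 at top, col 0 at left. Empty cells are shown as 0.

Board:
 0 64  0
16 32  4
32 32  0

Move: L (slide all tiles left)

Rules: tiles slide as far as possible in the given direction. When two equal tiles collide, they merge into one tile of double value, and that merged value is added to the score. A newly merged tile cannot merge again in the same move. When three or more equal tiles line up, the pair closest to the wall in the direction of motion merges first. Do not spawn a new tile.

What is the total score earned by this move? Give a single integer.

Slide left:
row 0: [0, 64, 0] -> [64, 0, 0]  score +0 (running 0)
row 1: [16, 32, 4] -> [16, 32, 4]  score +0 (running 0)
row 2: [32, 32, 0] -> [64, 0, 0]  score +64 (running 64)
Board after move:
64  0  0
16 32  4
64  0  0

Answer: 64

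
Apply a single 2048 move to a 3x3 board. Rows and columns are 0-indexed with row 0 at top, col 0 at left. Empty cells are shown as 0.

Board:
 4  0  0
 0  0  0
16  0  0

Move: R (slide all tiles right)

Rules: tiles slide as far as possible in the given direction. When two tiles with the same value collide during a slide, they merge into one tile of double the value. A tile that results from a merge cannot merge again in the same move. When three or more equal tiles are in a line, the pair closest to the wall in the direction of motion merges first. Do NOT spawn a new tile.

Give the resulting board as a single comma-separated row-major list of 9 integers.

Slide right:
row 0: [4, 0, 0] -> [0, 0, 4]
row 1: [0, 0, 0] -> [0, 0, 0]
row 2: [16, 0, 0] -> [0, 0, 16]

Answer: 0, 0, 4, 0, 0, 0, 0, 0, 16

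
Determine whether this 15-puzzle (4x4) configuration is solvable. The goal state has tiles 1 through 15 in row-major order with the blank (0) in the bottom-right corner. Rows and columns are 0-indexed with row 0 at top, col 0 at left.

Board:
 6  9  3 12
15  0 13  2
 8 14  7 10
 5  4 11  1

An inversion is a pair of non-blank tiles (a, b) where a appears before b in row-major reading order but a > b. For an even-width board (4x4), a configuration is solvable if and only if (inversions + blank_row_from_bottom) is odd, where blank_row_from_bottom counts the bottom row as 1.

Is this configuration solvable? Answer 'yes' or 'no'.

Answer: no

Derivation:
Inversions: 61
Blank is in row 1 (0-indexed from top), which is row 3 counting from the bottom (bottom = 1).
61 + 3 = 64, which is even, so the puzzle is not solvable.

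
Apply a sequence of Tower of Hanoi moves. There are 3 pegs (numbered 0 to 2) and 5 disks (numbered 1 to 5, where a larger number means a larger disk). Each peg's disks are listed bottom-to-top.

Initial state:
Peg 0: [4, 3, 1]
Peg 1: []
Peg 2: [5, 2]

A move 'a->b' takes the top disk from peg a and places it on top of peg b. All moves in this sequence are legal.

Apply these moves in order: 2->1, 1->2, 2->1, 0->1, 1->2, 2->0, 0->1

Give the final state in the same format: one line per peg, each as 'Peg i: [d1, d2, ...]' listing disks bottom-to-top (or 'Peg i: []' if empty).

After move 1 (2->1):
Peg 0: [4, 3, 1]
Peg 1: [2]
Peg 2: [5]

After move 2 (1->2):
Peg 0: [4, 3, 1]
Peg 1: []
Peg 2: [5, 2]

After move 3 (2->1):
Peg 0: [4, 3, 1]
Peg 1: [2]
Peg 2: [5]

After move 4 (0->1):
Peg 0: [4, 3]
Peg 1: [2, 1]
Peg 2: [5]

After move 5 (1->2):
Peg 0: [4, 3]
Peg 1: [2]
Peg 2: [5, 1]

After move 6 (2->0):
Peg 0: [4, 3, 1]
Peg 1: [2]
Peg 2: [5]

After move 7 (0->1):
Peg 0: [4, 3]
Peg 1: [2, 1]
Peg 2: [5]

Answer: Peg 0: [4, 3]
Peg 1: [2, 1]
Peg 2: [5]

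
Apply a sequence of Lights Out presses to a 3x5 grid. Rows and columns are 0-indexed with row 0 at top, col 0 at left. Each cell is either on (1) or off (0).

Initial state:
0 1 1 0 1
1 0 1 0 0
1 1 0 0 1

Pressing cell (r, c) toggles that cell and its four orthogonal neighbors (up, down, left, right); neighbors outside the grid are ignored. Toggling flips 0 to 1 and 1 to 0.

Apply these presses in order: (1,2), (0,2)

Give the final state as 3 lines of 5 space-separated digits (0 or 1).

Answer: 0 0 1 1 1
1 1 1 1 0
1 1 1 0 1

Derivation:
After press 1 at (1,2):
0 1 0 0 1
1 1 0 1 0
1 1 1 0 1

After press 2 at (0,2):
0 0 1 1 1
1 1 1 1 0
1 1 1 0 1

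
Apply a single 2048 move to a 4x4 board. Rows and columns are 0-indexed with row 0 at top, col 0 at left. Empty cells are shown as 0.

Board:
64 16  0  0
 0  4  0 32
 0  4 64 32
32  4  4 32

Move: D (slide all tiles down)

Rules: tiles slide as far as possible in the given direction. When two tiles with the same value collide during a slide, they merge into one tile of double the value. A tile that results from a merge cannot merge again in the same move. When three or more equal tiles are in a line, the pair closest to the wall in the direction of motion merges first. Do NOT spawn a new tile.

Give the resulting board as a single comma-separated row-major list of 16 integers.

Answer: 0, 0, 0, 0, 0, 16, 0, 0, 64, 4, 64, 32, 32, 8, 4, 64

Derivation:
Slide down:
col 0: [64, 0, 0, 32] -> [0, 0, 64, 32]
col 1: [16, 4, 4, 4] -> [0, 16, 4, 8]
col 2: [0, 0, 64, 4] -> [0, 0, 64, 4]
col 3: [0, 32, 32, 32] -> [0, 0, 32, 64]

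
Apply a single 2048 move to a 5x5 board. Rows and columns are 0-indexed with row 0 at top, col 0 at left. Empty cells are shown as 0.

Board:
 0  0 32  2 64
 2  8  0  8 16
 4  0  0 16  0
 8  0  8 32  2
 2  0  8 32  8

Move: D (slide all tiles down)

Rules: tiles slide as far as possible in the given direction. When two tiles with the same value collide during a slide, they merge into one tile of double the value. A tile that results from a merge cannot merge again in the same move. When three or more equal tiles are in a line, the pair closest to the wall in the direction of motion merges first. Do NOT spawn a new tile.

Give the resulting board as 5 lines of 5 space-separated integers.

Slide down:
col 0: [0, 2, 4, 8, 2] -> [0, 2, 4, 8, 2]
col 1: [0, 8, 0, 0, 0] -> [0, 0, 0, 0, 8]
col 2: [32, 0, 0, 8, 8] -> [0, 0, 0, 32, 16]
col 3: [2, 8, 16, 32, 32] -> [0, 2, 8, 16, 64]
col 4: [64, 16, 0, 2, 8] -> [0, 64, 16, 2, 8]

Answer:  0  0  0  0  0
 2  0  0  2 64
 4  0  0  8 16
 8  0 32 16  2
 2  8 16 64  8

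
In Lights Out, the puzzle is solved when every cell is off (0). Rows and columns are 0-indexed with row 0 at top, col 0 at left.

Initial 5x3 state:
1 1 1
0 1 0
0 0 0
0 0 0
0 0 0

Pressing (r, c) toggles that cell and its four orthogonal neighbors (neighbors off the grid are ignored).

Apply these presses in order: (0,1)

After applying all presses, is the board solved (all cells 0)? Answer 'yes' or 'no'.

After press 1 at (0,1):
0 0 0
0 0 0
0 0 0
0 0 0
0 0 0

Lights still on: 0

Answer: yes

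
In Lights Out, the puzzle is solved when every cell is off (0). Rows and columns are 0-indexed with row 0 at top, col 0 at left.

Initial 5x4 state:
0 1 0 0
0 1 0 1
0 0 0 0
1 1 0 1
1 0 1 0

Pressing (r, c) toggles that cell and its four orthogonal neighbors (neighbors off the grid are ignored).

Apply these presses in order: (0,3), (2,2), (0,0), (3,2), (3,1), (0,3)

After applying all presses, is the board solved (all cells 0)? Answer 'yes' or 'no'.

After press 1 at (0,3):
0 1 1 1
0 1 0 0
0 0 0 0
1 1 0 1
1 0 1 0

After press 2 at (2,2):
0 1 1 1
0 1 1 0
0 1 1 1
1 1 1 1
1 0 1 0

After press 3 at (0,0):
1 0 1 1
1 1 1 0
0 1 1 1
1 1 1 1
1 0 1 0

After press 4 at (3,2):
1 0 1 1
1 1 1 0
0 1 0 1
1 0 0 0
1 0 0 0

After press 5 at (3,1):
1 0 1 1
1 1 1 0
0 0 0 1
0 1 1 0
1 1 0 0

After press 6 at (0,3):
1 0 0 0
1 1 1 1
0 0 0 1
0 1 1 0
1 1 0 0

Lights still on: 10

Answer: no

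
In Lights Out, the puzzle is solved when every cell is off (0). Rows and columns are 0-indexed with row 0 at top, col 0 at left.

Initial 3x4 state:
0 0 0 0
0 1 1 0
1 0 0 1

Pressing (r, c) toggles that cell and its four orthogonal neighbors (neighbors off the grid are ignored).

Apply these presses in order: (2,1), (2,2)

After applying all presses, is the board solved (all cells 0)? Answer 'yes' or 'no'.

After press 1 at (2,1):
0 0 0 0
0 0 1 0
0 1 1 1

After press 2 at (2,2):
0 0 0 0
0 0 0 0
0 0 0 0

Lights still on: 0

Answer: yes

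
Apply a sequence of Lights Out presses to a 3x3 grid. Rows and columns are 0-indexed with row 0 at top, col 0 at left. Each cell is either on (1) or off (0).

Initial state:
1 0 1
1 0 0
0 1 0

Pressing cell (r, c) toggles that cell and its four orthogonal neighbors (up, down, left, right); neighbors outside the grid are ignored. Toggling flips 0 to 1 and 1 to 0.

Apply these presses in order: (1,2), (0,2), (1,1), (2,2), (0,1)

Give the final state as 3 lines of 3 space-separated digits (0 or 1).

Answer: 0 1 0
0 1 0
0 1 0

Derivation:
After press 1 at (1,2):
1 0 0
1 1 1
0 1 1

After press 2 at (0,2):
1 1 1
1 1 0
0 1 1

After press 3 at (1,1):
1 0 1
0 0 1
0 0 1

After press 4 at (2,2):
1 0 1
0 0 0
0 1 0

After press 5 at (0,1):
0 1 0
0 1 0
0 1 0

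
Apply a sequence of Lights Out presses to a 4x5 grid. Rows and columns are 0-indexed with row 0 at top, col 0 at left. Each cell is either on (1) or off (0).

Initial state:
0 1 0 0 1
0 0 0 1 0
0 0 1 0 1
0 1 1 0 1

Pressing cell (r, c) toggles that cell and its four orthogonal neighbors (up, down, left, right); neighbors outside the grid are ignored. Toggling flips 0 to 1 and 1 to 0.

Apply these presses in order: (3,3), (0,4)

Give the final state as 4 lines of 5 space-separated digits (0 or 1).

Answer: 0 1 0 1 0
0 0 0 1 1
0 0 1 1 1
0 1 0 1 0

Derivation:
After press 1 at (3,3):
0 1 0 0 1
0 0 0 1 0
0 0 1 1 1
0 1 0 1 0

After press 2 at (0,4):
0 1 0 1 0
0 0 0 1 1
0 0 1 1 1
0 1 0 1 0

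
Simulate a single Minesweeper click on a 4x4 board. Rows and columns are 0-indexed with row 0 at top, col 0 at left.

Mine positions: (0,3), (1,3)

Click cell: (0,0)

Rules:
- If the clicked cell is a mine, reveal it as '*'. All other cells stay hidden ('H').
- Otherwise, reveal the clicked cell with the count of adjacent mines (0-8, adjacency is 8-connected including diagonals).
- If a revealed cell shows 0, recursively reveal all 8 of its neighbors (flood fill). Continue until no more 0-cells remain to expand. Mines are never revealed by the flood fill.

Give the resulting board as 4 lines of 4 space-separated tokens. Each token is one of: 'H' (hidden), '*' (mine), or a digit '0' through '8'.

0 0 2 H
0 0 2 H
0 0 1 1
0 0 0 0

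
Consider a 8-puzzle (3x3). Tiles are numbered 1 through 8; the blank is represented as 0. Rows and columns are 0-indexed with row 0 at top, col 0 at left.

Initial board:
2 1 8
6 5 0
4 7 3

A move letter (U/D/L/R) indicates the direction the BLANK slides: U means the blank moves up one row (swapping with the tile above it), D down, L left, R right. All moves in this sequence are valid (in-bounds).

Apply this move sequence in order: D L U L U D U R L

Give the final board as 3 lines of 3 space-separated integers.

After move 1 (D):
2 1 8
6 5 3
4 7 0

After move 2 (L):
2 1 8
6 5 3
4 0 7

After move 3 (U):
2 1 8
6 0 3
4 5 7

After move 4 (L):
2 1 8
0 6 3
4 5 7

After move 5 (U):
0 1 8
2 6 3
4 5 7

After move 6 (D):
2 1 8
0 6 3
4 5 7

After move 7 (U):
0 1 8
2 6 3
4 5 7

After move 8 (R):
1 0 8
2 6 3
4 5 7

After move 9 (L):
0 1 8
2 6 3
4 5 7

Answer: 0 1 8
2 6 3
4 5 7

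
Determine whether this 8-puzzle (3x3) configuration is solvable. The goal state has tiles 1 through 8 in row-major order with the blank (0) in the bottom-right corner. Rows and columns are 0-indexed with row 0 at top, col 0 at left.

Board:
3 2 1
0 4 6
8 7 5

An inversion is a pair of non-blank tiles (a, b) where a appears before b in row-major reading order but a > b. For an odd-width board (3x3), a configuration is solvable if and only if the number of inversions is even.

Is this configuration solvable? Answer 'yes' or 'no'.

Answer: no

Derivation:
Inversions (pairs i<j in row-major order where tile[i] > tile[j] > 0): 7
7 is odd, so the puzzle is not solvable.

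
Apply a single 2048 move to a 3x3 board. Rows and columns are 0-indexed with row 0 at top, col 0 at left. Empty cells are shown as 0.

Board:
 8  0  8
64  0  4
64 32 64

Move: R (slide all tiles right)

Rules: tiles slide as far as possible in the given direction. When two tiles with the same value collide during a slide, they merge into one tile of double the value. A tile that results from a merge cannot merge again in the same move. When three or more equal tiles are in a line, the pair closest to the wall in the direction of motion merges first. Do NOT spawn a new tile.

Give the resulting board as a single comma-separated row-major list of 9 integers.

Answer: 0, 0, 16, 0, 64, 4, 64, 32, 64

Derivation:
Slide right:
row 0: [8, 0, 8] -> [0, 0, 16]
row 1: [64, 0, 4] -> [0, 64, 4]
row 2: [64, 32, 64] -> [64, 32, 64]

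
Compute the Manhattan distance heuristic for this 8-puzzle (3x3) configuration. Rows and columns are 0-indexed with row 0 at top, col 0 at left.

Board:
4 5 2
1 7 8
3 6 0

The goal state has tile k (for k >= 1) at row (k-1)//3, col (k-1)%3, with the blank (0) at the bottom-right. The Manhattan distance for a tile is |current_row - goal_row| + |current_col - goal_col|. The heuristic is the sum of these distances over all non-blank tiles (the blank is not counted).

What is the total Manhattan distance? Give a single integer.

Answer: 14

Derivation:
Tile 4: (0,0)->(1,0) = 1
Tile 5: (0,1)->(1,1) = 1
Tile 2: (0,2)->(0,1) = 1
Tile 1: (1,0)->(0,0) = 1
Tile 7: (1,1)->(2,0) = 2
Tile 8: (1,2)->(2,1) = 2
Tile 3: (2,0)->(0,2) = 4
Tile 6: (2,1)->(1,2) = 2
Sum: 1 + 1 + 1 + 1 + 2 + 2 + 4 + 2 = 14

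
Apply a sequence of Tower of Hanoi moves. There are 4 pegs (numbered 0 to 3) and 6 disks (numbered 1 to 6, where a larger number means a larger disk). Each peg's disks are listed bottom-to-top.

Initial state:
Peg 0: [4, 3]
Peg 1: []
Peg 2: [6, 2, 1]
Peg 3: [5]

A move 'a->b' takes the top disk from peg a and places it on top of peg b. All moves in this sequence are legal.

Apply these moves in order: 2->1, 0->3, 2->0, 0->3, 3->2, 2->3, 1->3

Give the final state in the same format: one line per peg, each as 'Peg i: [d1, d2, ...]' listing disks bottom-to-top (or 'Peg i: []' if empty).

Answer: Peg 0: [4]
Peg 1: []
Peg 2: [6]
Peg 3: [5, 3, 2, 1]

Derivation:
After move 1 (2->1):
Peg 0: [4, 3]
Peg 1: [1]
Peg 2: [6, 2]
Peg 3: [5]

After move 2 (0->3):
Peg 0: [4]
Peg 1: [1]
Peg 2: [6, 2]
Peg 3: [5, 3]

After move 3 (2->0):
Peg 0: [4, 2]
Peg 1: [1]
Peg 2: [6]
Peg 3: [5, 3]

After move 4 (0->3):
Peg 0: [4]
Peg 1: [1]
Peg 2: [6]
Peg 3: [5, 3, 2]

After move 5 (3->2):
Peg 0: [4]
Peg 1: [1]
Peg 2: [6, 2]
Peg 3: [5, 3]

After move 6 (2->3):
Peg 0: [4]
Peg 1: [1]
Peg 2: [6]
Peg 3: [5, 3, 2]

After move 7 (1->3):
Peg 0: [4]
Peg 1: []
Peg 2: [6]
Peg 3: [5, 3, 2, 1]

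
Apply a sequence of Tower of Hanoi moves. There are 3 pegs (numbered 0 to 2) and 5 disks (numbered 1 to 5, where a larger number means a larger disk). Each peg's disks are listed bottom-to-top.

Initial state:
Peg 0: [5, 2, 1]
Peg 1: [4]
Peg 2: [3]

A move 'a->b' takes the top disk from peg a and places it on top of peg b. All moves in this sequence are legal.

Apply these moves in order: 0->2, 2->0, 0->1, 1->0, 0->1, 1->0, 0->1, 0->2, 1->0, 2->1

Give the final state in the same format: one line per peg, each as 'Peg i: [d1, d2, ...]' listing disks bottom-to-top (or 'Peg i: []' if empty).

After move 1 (0->2):
Peg 0: [5, 2]
Peg 1: [4]
Peg 2: [3, 1]

After move 2 (2->0):
Peg 0: [5, 2, 1]
Peg 1: [4]
Peg 2: [3]

After move 3 (0->1):
Peg 0: [5, 2]
Peg 1: [4, 1]
Peg 2: [3]

After move 4 (1->0):
Peg 0: [5, 2, 1]
Peg 1: [4]
Peg 2: [3]

After move 5 (0->1):
Peg 0: [5, 2]
Peg 1: [4, 1]
Peg 2: [3]

After move 6 (1->0):
Peg 0: [5, 2, 1]
Peg 1: [4]
Peg 2: [3]

After move 7 (0->1):
Peg 0: [5, 2]
Peg 1: [4, 1]
Peg 2: [3]

After move 8 (0->2):
Peg 0: [5]
Peg 1: [4, 1]
Peg 2: [3, 2]

After move 9 (1->0):
Peg 0: [5, 1]
Peg 1: [4]
Peg 2: [3, 2]

After move 10 (2->1):
Peg 0: [5, 1]
Peg 1: [4, 2]
Peg 2: [3]

Answer: Peg 0: [5, 1]
Peg 1: [4, 2]
Peg 2: [3]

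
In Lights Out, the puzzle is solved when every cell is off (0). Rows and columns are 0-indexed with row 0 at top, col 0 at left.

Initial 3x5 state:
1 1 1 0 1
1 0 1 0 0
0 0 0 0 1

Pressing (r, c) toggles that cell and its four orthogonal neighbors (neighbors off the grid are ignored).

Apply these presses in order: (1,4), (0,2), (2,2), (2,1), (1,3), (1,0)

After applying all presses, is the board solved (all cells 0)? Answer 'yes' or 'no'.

After press 1 at (1,4):
1 1 1 0 0
1 0 1 1 1
0 0 0 0 0

After press 2 at (0,2):
1 0 0 1 0
1 0 0 1 1
0 0 0 0 0

After press 3 at (2,2):
1 0 0 1 0
1 0 1 1 1
0 1 1 1 0

After press 4 at (2,1):
1 0 0 1 0
1 1 1 1 1
1 0 0 1 0

After press 5 at (1,3):
1 0 0 0 0
1 1 0 0 0
1 0 0 0 0

After press 6 at (1,0):
0 0 0 0 0
0 0 0 0 0
0 0 0 0 0

Lights still on: 0

Answer: yes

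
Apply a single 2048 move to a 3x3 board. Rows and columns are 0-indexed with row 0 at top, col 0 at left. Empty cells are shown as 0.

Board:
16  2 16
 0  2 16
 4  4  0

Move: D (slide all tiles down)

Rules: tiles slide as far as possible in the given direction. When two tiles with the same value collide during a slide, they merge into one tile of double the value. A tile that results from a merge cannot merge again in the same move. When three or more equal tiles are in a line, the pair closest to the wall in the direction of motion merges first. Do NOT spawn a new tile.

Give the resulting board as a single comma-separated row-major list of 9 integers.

Answer: 0, 0, 0, 16, 4, 0, 4, 4, 32

Derivation:
Slide down:
col 0: [16, 0, 4] -> [0, 16, 4]
col 1: [2, 2, 4] -> [0, 4, 4]
col 2: [16, 16, 0] -> [0, 0, 32]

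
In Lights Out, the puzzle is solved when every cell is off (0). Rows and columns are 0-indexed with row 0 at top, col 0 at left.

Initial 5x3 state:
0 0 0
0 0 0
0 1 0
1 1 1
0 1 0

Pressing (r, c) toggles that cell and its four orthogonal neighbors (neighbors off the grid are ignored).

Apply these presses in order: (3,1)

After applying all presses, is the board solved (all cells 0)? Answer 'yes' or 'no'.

Answer: yes

Derivation:
After press 1 at (3,1):
0 0 0
0 0 0
0 0 0
0 0 0
0 0 0

Lights still on: 0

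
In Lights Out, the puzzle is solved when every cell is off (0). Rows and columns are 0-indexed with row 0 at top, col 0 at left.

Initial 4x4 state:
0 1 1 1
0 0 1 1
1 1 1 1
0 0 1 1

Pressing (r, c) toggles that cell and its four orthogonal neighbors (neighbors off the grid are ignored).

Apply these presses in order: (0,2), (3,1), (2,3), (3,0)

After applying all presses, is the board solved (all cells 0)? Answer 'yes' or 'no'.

After press 1 at (0,2):
0 0 0 0
0 0 0 1
1 1 1 1
0 0 1 1

After press 2 at (3,1):
0 0 0 0
0 0 0 1
1 0 1 1
1 1 0 1

After press 3 at (2,3):
0 0 0 0
0 0 0 0
1 0 0 0
1 1 0 0

After press 4 at (3,0):
0 0 0 0
0 0 0 0
0 0 0 0
0 0 0 0

Lights still on: 0

Answer: yes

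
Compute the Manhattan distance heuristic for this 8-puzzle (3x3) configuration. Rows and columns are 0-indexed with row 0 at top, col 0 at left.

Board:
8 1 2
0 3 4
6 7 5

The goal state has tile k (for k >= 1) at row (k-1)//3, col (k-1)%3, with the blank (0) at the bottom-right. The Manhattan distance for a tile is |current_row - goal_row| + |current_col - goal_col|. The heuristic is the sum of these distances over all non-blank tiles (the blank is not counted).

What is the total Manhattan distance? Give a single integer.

Answer: 15

Derivation:
Tile 8: (0,0)->(2,1) = 3
Tile 1: (0,1)->(0,0) = 1
Tile 2: (0,2)->(0,1) = 1
Tile 3: (1,1)->(0,2) = 2
Tile 4: (1,2)->(1,0) = 2
Tile 6: (2,0)->(1,2) = 3
Tile 7: (2,1)->(2,0) = 1
Tile 5: (2,2)->(1,1) = 2
Sum: 3 + 1 + 1 + 2 + 2 + 3 + 1 + 2 = 15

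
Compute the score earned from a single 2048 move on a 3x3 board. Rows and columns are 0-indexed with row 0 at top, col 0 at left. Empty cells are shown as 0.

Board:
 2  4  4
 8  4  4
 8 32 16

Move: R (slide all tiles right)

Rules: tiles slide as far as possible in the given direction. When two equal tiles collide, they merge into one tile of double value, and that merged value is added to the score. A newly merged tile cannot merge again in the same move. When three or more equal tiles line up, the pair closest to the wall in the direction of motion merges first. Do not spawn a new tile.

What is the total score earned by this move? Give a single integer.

Answer: 16

Derivation:
Slide right:
row 0: [2, 4, 4] -> [0, 2, 8]  score +8 (running 8)
row 1: [8, 4, 4] -> [0, 8, 8]  score +8 (running 16)
row 2: [8, 32, 16] -> [8, 32, 16]  score +0 (running 16)
Board after move:
 0  2  8
 0  8  8
 8 32 16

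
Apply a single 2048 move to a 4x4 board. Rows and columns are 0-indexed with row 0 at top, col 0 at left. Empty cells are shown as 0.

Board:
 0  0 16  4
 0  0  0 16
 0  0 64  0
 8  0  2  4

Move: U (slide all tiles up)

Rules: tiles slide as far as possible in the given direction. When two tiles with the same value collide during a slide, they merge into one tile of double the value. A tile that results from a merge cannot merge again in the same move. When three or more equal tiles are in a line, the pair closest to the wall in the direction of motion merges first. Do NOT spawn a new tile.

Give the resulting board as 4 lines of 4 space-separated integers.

Slide up:
col 0: [0, 0, 0, 8] -> [8, 0, 0, 0]
col 1: [0, 0, 0, 0] -> [0, 0, 0, 0]
col 2: [16, 0, 64, 2] -> [16, 64, 2, 0]
col 3: [4, 16, 0, 4] -> [4, 16, 4, 0]

Answer:  8  0 16  4
 0  0 64 16
 0  0  2  4
 0  0  0  0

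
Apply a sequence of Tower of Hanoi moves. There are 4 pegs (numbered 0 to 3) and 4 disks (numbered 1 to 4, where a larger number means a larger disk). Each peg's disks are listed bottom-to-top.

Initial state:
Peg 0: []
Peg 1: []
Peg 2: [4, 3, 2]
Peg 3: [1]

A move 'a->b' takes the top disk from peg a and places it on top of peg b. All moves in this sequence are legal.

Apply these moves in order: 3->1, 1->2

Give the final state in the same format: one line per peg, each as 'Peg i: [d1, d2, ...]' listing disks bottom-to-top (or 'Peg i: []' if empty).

After move 1 (3->1):
Peg 0: []
Peg 1: [1]
Peg 2: [4, 3, 2]
Peg 3: []

After move 2 (1->2):
Peg 0: []
Peg 1: []
Peg 2: [4, 3, 2, 1]
Peg 3: []

Answer: Peg 0: []
Peg 1: []
Peg 2: [4, 3, 2, 1]
Peg 3: []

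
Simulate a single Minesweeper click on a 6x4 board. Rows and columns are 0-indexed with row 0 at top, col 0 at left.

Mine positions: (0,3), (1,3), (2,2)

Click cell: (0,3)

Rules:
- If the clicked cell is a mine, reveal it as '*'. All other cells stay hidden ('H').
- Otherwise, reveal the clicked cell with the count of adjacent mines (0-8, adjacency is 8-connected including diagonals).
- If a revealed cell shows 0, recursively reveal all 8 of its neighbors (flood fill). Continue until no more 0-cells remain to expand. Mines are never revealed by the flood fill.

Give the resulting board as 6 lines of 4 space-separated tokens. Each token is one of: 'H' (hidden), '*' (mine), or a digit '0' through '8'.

H H H *
H H H H
H H H H
H H H H
H H H H
H H H H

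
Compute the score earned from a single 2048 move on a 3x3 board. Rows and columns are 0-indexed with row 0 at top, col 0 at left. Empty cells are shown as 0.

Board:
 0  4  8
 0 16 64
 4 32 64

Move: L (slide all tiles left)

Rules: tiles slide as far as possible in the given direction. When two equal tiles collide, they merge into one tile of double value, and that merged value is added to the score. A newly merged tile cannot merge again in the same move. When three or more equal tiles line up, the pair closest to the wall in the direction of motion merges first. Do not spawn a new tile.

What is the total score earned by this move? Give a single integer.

Slide left:
row 0: [0, 4, 8] -> [4, 8, 0]  score +0 (running 0)
row 1: [0, 16, 64] -> [16, 64, 0]  score +0 (running 0)
row 2: [4, 32, 64] -> [4, 32, 64]  score +0 (running 0)
Board after move:
 4  8  0
16 64  0
 4 32 64

Answer: 0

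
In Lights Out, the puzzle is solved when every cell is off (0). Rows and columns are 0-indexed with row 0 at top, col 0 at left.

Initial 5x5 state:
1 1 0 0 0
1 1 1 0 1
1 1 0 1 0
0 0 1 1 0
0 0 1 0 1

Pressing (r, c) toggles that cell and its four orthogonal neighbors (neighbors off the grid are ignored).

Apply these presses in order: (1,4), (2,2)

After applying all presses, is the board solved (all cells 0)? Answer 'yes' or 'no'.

Answer: no

Derivation:
After press 1 at (1,4):
1 1 0 0 1
1 1 1 1 0
1 1 0 1 1
0 0 1 1 0
0 0 1 0 1

After press 2 at (2,2):
1 1 0 0 1
1 1 0 1 0
1 0 1 0 1
0 0 0 1 0
0 0 1 0 1

Lights still on: 12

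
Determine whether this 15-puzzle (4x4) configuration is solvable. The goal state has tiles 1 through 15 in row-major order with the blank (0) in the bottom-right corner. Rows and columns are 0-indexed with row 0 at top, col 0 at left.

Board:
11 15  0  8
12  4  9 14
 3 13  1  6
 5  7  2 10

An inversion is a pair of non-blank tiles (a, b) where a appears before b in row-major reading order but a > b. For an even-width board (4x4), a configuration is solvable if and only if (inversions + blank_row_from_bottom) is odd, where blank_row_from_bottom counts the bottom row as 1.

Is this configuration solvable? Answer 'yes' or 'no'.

Inversions: 68
Blank is in row 0 (0-indexed from top), which is row 4 counting from the bottom (bottom = 1).
68 + 4 = 72, which is even, so the puzzle is not solvable.

Answer: no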